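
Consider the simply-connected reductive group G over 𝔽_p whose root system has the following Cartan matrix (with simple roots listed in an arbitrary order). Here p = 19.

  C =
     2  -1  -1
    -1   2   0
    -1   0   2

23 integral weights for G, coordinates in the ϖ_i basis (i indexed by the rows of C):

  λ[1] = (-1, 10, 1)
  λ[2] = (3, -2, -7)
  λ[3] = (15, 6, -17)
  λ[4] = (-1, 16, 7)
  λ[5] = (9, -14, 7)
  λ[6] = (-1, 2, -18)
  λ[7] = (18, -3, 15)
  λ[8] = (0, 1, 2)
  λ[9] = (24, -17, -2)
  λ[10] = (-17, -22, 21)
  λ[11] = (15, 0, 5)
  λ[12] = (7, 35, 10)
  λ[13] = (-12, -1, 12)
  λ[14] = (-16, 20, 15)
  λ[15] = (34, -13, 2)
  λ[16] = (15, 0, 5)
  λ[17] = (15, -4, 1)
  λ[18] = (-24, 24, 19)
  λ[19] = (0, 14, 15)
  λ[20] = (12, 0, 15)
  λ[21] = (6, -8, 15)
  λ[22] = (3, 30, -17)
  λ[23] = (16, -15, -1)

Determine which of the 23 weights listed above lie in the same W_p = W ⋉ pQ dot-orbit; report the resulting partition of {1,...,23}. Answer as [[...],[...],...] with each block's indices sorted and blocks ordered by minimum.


Cartan matrix: type A_3 (|W|=24); un-permuting the 3 rows.

Each λ_j+ρ reduced to Ā_19; 3-tuples below use C's row order:

  λ_1 → (0, 11, 2)
  λ_2 → (1, 2, 3)
  λ_3 → (0, 3, 12)
  λ_4 → (0, 11, 2)
  λ_5 → (3, 10, 5)
  λ_6 → (3, 14, 0)
  λ_7 → (3, 14, 0)
  λ_8 → (1, 2, 3)
  λ_9 → (3, 10, 5)
  λ_10 → (1, 2, 3)
  λ_11 → (13, 3, 2)
  λ_12 → (0, 11, 2)
  λ_13 → (0, 11, 2)
  λ_14 → (13, 3, 2)
  λ_15 → (0, 3, 12)
  λ_16 → (13, 3, 2)
  λ_17 → (13, 3, 2)
  λ_18 → (13, 3, 2)
  λ_19 → (1, 2, 3)
  λ_20 → (3, 10, 5)
  λ_21 → (0, 3, 12)
  λ_22 → (0, 3, 12)
  λ_23 → (3, 14, 0)

These 23 weights hit 6 W_19-dot-orbits; sizes (4, 4, 4, 3, 3, 5):

[[1, 4, 12, 13], [2, 8, 10, 19], [3, 15, 21, 22], [5, 9, 20], [6, 7, 23], [11, 14, 16, 17, 18]]


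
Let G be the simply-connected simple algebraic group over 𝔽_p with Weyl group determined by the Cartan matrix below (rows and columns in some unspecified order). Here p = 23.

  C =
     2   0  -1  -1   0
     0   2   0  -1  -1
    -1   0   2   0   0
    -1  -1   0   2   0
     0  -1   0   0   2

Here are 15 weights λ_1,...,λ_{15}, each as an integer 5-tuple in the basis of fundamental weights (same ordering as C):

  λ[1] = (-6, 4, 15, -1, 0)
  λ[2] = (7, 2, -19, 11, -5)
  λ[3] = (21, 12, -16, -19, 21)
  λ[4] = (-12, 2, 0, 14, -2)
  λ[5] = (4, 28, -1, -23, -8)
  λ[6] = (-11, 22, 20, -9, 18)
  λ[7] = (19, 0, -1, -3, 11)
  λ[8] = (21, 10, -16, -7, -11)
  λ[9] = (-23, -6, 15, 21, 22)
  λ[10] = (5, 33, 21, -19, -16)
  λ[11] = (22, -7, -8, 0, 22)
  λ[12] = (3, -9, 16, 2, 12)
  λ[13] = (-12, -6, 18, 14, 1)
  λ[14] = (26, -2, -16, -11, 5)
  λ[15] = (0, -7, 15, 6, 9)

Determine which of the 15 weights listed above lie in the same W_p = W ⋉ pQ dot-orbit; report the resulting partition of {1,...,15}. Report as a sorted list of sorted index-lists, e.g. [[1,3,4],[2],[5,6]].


C ↔ A_5 under row/col permutation; |W(A_5)| = 720.

Alcove-folded reps (p=23, 15 weights, presented ϖ-order):

  λ_1+ρ ↦ (0, 0, 11, 5, 1)
  λ_2+ρ ↦ (10, 1, 8, 1, 3)
  λ_3+ρ ↦ (1, 5, 11, 1, 1)
  λ_4+ρ ↦ (1, 2, 10, 4, 1)
  λ_5+ρ ↦ (0, 0, 11, 5, 1)
  λ_6+ρ ↦ (10, 1, 8, 1, 3)
  λ_7+ρ ↦ (10, 1, 8, 1, 3)
  λ_8+ρ ↦ (1, 5, 11, 1, 1)
  λ_9+ρ ↦ (0, 0, 11, 5, 1)
  λ_10+ρ ↦ (1, 5, 11, 1, 1)
  λ_11+ρ ↦ (0, 0, 11, 5, 1)
  λ_12+ρ ↦ (1, 2, 10, 4, 1)
  λ_13+ρ ↦ (10, 1, 8, 1, 3)
  λ_14+ρ ↦ (1, 5, 11, 1, 1)
  λ_15+ρ ↦ (1, 5, 11, 1, 1)

Grouping the 15 weights by Ā_23-representative: 4 linkage classes.

[[1, 5, 9, 11], [2, 6, 7, 13], [3, 8, 10, 14, 15], [4, 12]]


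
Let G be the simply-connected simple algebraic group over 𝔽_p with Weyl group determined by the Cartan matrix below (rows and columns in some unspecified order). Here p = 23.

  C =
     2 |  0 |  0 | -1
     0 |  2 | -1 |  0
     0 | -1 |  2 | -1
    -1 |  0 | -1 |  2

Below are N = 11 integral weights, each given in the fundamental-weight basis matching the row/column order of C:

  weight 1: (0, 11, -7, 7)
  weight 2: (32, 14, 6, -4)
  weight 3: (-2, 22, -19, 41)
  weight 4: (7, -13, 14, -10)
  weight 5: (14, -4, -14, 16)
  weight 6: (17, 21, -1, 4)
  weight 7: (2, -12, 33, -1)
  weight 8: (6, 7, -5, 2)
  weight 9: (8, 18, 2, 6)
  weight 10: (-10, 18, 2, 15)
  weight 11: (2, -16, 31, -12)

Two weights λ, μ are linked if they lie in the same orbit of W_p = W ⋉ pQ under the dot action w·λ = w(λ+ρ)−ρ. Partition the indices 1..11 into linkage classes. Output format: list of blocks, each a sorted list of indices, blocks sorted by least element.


Cartan matrix: type A_4 (|W|=120); un-permuting the 4 rows.

Ā_23 reps of the 11 weights (A_4, coords as presented):

  [1] (1, 6, 6, 2)
  [2] (6, 4, 3, 1)
  [3] (4, 0, 0, 1)
  [4] (1, 6, 6, 2)
  [5] (6, 4, 3, 1)
  [6] (4, 0, 0, 1)
  [7] (0, 3, 9, 11)
  [8] (6, 4, 3, 1)
  [9] (6, 4, 3, 1)
  [10] (6, 4, 3, 1)
  [11] (1, 6, 6, 2)

Linkage partition of the 11 weights (4 classes, p=23):

[[1, 4, 11], [2, 5, 8, 9, 10], [3, 6], [7]]


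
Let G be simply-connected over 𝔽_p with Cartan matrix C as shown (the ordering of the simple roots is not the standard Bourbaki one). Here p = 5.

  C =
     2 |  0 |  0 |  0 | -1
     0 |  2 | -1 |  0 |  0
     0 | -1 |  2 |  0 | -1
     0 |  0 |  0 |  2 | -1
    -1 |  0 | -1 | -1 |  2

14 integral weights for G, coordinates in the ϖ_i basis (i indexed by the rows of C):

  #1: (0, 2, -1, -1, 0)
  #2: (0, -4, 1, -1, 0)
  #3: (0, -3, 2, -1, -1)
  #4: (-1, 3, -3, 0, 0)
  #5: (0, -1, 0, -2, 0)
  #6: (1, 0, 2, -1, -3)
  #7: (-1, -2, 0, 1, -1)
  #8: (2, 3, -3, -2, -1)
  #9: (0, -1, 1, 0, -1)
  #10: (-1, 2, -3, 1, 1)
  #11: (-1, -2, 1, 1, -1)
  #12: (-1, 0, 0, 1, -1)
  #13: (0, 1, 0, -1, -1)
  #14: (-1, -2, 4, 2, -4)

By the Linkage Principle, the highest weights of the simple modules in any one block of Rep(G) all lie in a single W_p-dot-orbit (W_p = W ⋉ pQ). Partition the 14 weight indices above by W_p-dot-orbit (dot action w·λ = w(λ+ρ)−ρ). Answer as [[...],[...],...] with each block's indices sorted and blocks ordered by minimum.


D_5 Cartan matrix, 5 simple roots permuted; ρ=(1,1,1,1,1).

λ_j+ρ reflected into Ā_5 (⟨·,θ^∨⟩≤5); 5-tuples as given:

  λ_1 → (1, 2, 1, 0, 0) · λ_2 → (1, 2, 1, 0, 0) · λ_3 → (1, 2, 1, 0, 0) · λ_4 → (1, 2, 1, 0, 0) · λ_5 → (1, 0, 1, 1, 0) · λ_6 → (0, 1, 1, 2, 0) · λ_7 → (0, 1, 0, 2, 0) · λ_8 → (0, 1, 1, 2, 0) · λ_9 → (1, 0, 1, 1, 0) · λ_10 → (0, 1, 0, 2, 0) · λ_11 → (0, 1, 1, 2, 0) · λ_12 → (0, 1, 1, 2, 0) · λ_13 → (1, 2, 1, 0, 0) · λ_14 → (3, 1, 0, 0, 0)

Partition of {1..14} into 5 W_5-dot-orbits:

[[1, 2, 3, 4, 13], [5, 9], [6, 8, 11, 12], [7, 10], [14]]


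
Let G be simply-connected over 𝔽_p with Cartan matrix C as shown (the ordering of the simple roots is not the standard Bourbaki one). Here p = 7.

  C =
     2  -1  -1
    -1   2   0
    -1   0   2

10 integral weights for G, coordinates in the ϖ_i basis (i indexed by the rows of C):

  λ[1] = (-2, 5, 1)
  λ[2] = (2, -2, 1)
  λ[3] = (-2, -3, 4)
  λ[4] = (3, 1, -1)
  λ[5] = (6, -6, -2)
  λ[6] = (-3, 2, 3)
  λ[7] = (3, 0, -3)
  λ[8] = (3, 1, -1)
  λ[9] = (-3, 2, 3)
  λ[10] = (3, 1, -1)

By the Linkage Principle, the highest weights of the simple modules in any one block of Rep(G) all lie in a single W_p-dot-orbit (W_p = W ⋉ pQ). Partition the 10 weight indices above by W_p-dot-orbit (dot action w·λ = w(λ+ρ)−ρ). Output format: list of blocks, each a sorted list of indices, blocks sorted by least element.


Dynkin diagram of C (from the 4 off-diagonal −1 entries): A_3.

W_7-reps of the 10 weights in Ā_7 (same 3-coord order as C):

  λ_1+ρ ↦ (1, 5, 1) · λ_2+ρ ↦ (2, 1, 2) · λ_3+ρ ↦ (2, 1, 2) · λ_4+ρ ↦ (4, 2, 0) · λ_5+ρ ↦ (1, 5, 1) · λ_6+ρ ↦ (2, 1, 2) · λ_7+ρ ↦ (2, 1, 2) · λ_8+ρ ↦ (4, 2, 0) · λ_9+ρ ↦ (2, 1, 2) · λ_10+ρ ↦ (4, 2, 0)

The 10 indices split into 3 linkage classes (same alcove rep ⇔ same W_7-dot-orbit):

[[1, 5], [2, 3, 6, 7, 9], [4, 8, 10]]


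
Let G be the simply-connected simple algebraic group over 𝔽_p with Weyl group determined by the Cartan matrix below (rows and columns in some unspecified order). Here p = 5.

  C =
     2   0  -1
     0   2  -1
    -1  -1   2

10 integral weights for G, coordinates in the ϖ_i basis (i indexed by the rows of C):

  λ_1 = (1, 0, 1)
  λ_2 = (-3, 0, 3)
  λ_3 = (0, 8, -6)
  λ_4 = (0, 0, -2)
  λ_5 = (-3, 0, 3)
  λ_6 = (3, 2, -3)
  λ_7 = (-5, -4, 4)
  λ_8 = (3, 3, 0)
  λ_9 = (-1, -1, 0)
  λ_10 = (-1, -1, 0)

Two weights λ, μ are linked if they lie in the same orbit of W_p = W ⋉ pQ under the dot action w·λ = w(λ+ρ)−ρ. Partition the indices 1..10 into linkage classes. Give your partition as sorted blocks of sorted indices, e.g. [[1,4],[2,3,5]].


C ↔ A_3 under row/col permutation; |W(A_3)| = 24.

Each λ_j+ρ reduced to Ā_5; 3-tuples below use C's row order:

  λ_1+ρ ↦ (2, 1, 2) · λ_2+ρ ↦ (2, 1, 2) · λ_3+ρ ↦ (0, 0, 1) · λ_4+ρ ↦ (0, 0, 1) · λ_5+ρ ↦ (2, 1, 2) · λ_6+ρ ↦ (2, 1, 2) · λ_7+ρ ↦ (2, 1, 2) · λ_8+ρ ↦ (0, 0, 1) · λ_9+ρ ↦ (0, 0, 1) · λ_10+ρ ↦ (0, 0, 1)

Grouping the 10 weights by Ā_5-representative: 2 linkage classes.

[[1, 2, 5, 6, 7], [3, 4, 8, 9, 10]]


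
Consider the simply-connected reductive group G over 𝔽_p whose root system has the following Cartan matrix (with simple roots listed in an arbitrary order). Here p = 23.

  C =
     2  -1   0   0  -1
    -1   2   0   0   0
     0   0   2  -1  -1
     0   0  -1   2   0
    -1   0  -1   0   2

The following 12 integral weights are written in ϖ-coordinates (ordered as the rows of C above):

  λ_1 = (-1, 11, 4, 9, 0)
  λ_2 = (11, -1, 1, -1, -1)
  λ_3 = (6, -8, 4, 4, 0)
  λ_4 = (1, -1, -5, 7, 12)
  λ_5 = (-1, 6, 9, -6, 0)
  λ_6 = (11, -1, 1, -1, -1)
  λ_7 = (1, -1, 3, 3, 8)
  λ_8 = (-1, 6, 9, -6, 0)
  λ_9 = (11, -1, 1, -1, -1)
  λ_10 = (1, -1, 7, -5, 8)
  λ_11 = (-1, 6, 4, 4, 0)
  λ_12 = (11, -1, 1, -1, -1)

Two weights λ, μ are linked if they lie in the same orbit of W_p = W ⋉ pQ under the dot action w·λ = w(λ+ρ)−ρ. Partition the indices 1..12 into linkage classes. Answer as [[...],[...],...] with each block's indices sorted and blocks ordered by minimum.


C ↔ A_5 under row/col permutation; |W(A_5)| = 720.

Alcove-folded reps (p=23, 12 weights, presented ϖ-order):

  1: (0, 7, 5, 5, 1);  2: (12, 0, 2, 0, 0);  3: (0, 7, 5, 5, 1);  4: (2, 0, 4, 4, 9);  5: (0, 7, 5, 5, 1);  6: (12, 0, 2, 0, 0);  7: (2, 0, 4, 4, 9);  8: (0, 7, 5, 5, 1);  9: (12, 0, 2, 0, 0);  10: (2, 0, 4, 4, 9);  11: (0, 7, 5, 5, 1);  12: (12, 0, 2, 0, 0)

Linkage partition of the 12 weights (3 classes, p=23):

[[1, 3, 5, 8, 11], [2, 6, 9, 12], [4, 7, 10]]


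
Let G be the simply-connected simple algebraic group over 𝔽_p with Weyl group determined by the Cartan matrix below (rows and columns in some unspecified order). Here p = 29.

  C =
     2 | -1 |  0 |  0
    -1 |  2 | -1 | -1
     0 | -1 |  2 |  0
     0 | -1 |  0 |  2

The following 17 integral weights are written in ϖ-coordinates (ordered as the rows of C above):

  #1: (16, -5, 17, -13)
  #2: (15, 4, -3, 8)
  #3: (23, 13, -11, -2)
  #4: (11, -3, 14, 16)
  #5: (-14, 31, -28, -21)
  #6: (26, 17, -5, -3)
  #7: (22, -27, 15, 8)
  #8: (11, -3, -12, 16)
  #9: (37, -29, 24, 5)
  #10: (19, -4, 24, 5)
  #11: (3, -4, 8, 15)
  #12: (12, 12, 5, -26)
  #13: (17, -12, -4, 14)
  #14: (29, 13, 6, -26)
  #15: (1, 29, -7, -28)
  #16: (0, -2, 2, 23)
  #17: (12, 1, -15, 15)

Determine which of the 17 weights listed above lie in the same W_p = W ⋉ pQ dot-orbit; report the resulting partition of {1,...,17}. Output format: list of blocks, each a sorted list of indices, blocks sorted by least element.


Type D_4, rank 4, |W|=192; reorder rows/cols to standard.

Ā_29 reps of the 17 weights (D_4, coords as presented):

  1: (1, 10, 2, 4) · 2: (15, 1, 1, 8) · 3: (15, 1, 1, 8) · 4: (1, 10, 2, 4) · 5: (15, 1, 1, 8) · 6: (1, 10, 2, 4) · 7: (1, 3, 6, 13) · 8: (1, 10, 2, 4) · 9: (1, 3, 6, 13) · 10: (1, 3, 6, 13) · 11: (1, 3, 6, 13) · 12: (1, 3, 6, 13) · 13: (4, 3, 11, 1) · 14: (4, 3, 11, 1) · 15: (0, 1, 2, 23) · 16: (0, 1, 2, 23) · 17: (1, 10, 2, 4)

5 distinct reps among the 17 weights ⇒ 5 W_29-linkage classes:

[[1, 4, 6, 8, 17], [2, 3, 5], [7, 9, 10, 11, 12], [13, 14], [15, 16]]


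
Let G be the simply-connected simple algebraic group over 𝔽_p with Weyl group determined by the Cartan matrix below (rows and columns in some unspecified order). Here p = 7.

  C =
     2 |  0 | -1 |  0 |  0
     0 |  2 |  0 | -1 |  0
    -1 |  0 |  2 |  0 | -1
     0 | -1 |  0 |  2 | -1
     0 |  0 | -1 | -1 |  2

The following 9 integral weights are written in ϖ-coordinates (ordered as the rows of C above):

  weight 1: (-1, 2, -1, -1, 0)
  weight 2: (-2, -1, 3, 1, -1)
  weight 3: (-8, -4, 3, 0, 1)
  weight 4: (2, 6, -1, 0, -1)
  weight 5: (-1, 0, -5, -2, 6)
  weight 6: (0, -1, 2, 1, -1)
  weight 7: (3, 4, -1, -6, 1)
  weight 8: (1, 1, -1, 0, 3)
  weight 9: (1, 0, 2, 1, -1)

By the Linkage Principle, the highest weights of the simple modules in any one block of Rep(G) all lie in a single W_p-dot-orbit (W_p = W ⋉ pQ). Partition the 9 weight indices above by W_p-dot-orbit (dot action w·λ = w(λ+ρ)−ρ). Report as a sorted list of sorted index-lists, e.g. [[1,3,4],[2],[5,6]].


A_5 Cartan matrix, 5 simple roots permuted; ρ=(1,1,1,1,1).

Ā_7 reps of the 9 weights (A_5, coords as presented):

  [1] (0, 3, 0, 0, 1) · [2] (1, 0, 3, 2, 0) · [3] (4, 0, 0, 1, 2) · [4] (0, 3, 0, 0, 1) · [5] (4, 0, 0, 1, 2) · [6] (1, 0, 3, 2, 0) · [7] (1, 0, 3, 2, 0) · [8] (0, 0, 0, 1, 4) · [9] (1, 0, 3, 2, 0)

Grouping the 9 weights by Ā_7-representative: 4 linkage classes.

[[1, 4], [2, 6, 7, 9], [3, 5], [8]]


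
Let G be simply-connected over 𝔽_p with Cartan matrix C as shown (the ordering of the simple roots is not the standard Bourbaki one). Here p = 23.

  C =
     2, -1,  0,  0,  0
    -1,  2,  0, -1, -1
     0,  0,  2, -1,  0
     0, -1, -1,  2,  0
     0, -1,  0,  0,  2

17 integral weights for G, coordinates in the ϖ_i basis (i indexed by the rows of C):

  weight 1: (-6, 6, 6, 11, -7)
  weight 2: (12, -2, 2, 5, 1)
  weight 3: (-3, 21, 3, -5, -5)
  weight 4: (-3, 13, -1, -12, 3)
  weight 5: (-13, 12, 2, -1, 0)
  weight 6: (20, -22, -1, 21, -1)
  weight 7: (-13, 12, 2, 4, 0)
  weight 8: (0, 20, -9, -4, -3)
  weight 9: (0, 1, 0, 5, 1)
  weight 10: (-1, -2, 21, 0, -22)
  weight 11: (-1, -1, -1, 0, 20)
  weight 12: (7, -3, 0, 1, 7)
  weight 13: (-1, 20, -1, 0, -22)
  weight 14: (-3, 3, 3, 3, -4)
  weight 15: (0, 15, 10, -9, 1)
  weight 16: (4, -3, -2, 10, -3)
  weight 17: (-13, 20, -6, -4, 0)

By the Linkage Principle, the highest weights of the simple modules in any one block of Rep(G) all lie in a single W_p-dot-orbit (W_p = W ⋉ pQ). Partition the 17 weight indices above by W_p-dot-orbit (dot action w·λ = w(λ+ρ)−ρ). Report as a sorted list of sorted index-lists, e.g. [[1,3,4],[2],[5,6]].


Dynkin diagram of C (from the 8 off-diagonal −1 entries): D_5.

W_23-reps of the 17 weights in Ā_23 (same 5-coord order as C):

    1: (1, 1, 4, 3, 2)
    2: (12, 1, 3, 0, 1)
    3: (2, 1, 11, 0, 4)
    4: (2, 1, 11, 0, 4)
    5: (12, 1, 3, 0, 1)
    6: (0, 0, 0, 1, 21)
    7: (12, 1, 3, 0, 1)
    8: (1, 1, 4, 3, 2)
    9: (1, 2, 1, 6, 2)
    10: (0, 0, 0, 1, 21)
    11: (0, 0, 0, 1, 21)
    12: (6, 2, 1, 0, 6)
    13: (0, 0, 0, 1, 21)
    14: (1, 1, 4, 3, 2)
    15: (1, 1, 4, 3, 2)
    16: (1, 2, 1, 6, 2)
    17: (12, 1, 3, 0, 1)

Linkage partition of the 17 weights (6 classes, p=23):

[[1, 8, 14, 15], [2, 5, 7, 17], [3, 4], [6, 10, 11, 13], [9, 16], [12]]


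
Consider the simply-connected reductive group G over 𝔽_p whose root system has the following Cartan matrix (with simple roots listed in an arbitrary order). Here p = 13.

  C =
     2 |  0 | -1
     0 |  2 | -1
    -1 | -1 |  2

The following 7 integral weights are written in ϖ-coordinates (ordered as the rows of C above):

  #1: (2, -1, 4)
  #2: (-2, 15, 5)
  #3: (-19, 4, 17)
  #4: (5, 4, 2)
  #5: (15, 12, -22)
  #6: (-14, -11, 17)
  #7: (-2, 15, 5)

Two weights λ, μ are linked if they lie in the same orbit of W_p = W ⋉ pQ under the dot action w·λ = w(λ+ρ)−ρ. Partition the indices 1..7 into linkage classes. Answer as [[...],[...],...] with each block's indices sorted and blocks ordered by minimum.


Root system A_3: the 3×3 matrix C matches after relabeling.

Each λ_j+ρ reduced to Ā_13; 3-tuples below use C's row order:

    1: (3, 0, 5)
    2: (5, 4, 3)
    3: (3, 0, 5)
    4: (5, 4, 3)
    5: (3, 0, 5)
    6: (3, 0, 5)
    7: (5, 4, 3)

Partition of {1..7} into 2 W_13-dot-orbits:

[[1, 3, 5, 6], [2, 4, 7]]


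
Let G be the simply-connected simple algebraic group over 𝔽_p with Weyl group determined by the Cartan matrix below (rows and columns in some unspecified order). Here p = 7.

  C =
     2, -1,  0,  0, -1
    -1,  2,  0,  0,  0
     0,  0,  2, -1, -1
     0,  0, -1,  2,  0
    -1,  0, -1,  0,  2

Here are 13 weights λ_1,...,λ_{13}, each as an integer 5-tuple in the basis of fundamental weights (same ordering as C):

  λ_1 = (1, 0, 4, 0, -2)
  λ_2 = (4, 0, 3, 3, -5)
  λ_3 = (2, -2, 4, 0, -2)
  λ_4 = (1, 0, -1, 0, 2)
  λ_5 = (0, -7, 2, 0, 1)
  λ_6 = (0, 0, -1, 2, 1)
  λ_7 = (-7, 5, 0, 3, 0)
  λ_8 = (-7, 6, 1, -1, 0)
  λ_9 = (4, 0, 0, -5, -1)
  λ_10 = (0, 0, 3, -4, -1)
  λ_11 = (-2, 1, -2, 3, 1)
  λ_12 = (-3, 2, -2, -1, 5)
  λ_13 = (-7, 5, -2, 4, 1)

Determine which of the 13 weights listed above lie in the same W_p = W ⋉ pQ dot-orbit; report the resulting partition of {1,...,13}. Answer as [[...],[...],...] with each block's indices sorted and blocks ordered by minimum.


Cartan matrix: type A_5 (|W|=720); un-permuting the 5 rows.

Each λ_j+ρ reduced to Ā_7; 5-tuples below use C's row order:

  λ_1 → (1, 0, 4, 0, 1) · λ_2 → (1, 1, 0, 1, 3) · λ_3 → (1, 0, 4, 0, 1) · λ_4 → (2, 1, 0, 1, 3) · λ_5 → (2, 1, 0, 1, 3) · λ_6 → (1, 1, 0, 3, 2) · λ_7 → (1, 0, 4, 0, 1) · λ_8 → (1, 1, 0, 3, 2) · λ_9 → (2, 1, 0, 1, 3) · λ_10 → (1, 1, 1, 3, 0) · λ_11 → (1, 1, 1, 3, 0) · λ_12 → (2, 1, 0, 1, 3) · λ_13 → (1, 0, 4, 0, 1)

5 distinct reps among the 13 weights ⇒ 5 W_7-linkage classes:

[[1, 3, 7, 13], [2], [4, 5, 9, 12], [6, 8], [10, 11]]


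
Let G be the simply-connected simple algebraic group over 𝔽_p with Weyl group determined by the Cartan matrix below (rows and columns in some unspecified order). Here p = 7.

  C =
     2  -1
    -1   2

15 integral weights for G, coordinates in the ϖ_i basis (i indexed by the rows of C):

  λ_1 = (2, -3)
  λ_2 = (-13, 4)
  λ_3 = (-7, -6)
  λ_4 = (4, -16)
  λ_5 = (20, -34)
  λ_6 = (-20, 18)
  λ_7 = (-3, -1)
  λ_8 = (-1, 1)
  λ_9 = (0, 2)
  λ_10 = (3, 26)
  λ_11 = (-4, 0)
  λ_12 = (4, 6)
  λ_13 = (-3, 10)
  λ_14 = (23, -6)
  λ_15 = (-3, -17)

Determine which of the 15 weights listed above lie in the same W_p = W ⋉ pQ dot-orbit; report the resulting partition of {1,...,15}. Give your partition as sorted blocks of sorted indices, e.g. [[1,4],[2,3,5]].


Dynkin diagram of C (from the 2 off-diagonal −1 entries): A_2.

Alcove-folded reps (p=7, 15 weights, presented ϖ-order):

  λ_1 → (1, 2);  λ_2 → (0, 2);  λ_3 → (1, 2);  λ_4 → (1, 2);  λ_5 → (2, 5);  λ_6 → (0, 2);  λ_7 → (0, 2);  λ_8 → (0, 2);  λ_9 → (1, 3);  λ_10 → (1, 3);  λ_11 → (1, 2);  λ_12 → (0, 2);  λ_13 → (2, 3);  λ_14 → (2, 3);  λ_15 → (2, 3)

Grouping the 15 weights by Ā_7-representative: 5 linkage classes.

[[1, 3, 4, 11], [2, 6, 7, 8, 12], [5], [9, 10], [13, 14, 15]]


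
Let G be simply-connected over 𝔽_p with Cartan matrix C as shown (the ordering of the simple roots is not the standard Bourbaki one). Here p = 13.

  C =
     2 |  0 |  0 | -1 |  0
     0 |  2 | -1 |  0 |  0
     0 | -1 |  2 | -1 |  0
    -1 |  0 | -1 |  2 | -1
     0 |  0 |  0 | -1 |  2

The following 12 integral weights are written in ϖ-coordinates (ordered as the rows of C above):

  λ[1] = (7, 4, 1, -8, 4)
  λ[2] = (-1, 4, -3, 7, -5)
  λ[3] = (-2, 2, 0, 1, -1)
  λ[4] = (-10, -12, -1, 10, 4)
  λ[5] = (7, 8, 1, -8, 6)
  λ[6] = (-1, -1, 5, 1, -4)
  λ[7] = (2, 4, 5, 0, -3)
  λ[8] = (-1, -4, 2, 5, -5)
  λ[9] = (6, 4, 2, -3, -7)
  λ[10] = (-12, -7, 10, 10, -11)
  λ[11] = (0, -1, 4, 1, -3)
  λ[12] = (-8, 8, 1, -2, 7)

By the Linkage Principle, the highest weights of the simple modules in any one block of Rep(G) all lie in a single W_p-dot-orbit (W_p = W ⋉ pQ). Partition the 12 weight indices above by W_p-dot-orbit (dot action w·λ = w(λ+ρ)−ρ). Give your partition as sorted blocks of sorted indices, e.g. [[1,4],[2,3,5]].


Dynkin diagram of C (from the 8 off-diagonal −1 entries): D_5.

Folding the 12 weights λ_j+ρ into Ā_13 (reps in the given 5-coord order):

    λ_1+ρ ↦ (1, 0, 5, 0, 2)
    λ_2+ρ ↦ (0, 3, 0, 2, 4)
    λ_3+ρ ↦ (1, 3, 1, 1, 0)
    λ_4+ρ ↦ (0, 3, 0, 2, 4)
    λ_5+ρ ↦ (1, 3, 1, 1, 0)
    λ_6+ρ ↦ (1, 0, 5, 0, 2)
    λ_7+ρ ↦ (1, 3, 1, 1, 0)
    λ_8+ρ ↦ (0, 3, 0, 2, 4)
    λ_9+ρ ↦ (1, 0, 5, 0, 2)
    λ_10+ρ ↦ (1, 3, 1, 1, 0)
    λ_11+ρ ↦ (1, 0, 5, 0, 2)
    λ_12+ρ ↦ (1, 3, 1, 1, 0)

These 12 weights hit 3 W_13-dot-orbits; sizes (4, 3, 5):

[[1, 6, 9, 11], [2, 4, 8], [3, 5, 7, 10, 12]]


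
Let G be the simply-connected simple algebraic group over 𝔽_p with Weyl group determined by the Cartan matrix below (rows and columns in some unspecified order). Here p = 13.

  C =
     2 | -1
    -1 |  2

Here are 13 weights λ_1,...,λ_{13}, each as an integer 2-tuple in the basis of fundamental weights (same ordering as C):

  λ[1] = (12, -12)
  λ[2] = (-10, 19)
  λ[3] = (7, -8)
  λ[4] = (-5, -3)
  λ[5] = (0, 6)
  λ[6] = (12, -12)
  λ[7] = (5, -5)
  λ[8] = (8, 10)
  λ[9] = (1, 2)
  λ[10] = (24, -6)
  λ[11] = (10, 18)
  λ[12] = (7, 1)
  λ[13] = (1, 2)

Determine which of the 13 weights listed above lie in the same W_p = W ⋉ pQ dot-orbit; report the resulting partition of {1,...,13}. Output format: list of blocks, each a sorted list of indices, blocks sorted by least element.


Type A_2, rank 2, |W|=6; reorder rows/cols to standard.

λ_j+ρ reflected into Ā_13 (⟨·,θ^∨⟩≤13); 2-tuples as given:

  λ_1+ρ ↦ (2, 11);  λ_2+ρ ↦ (2, 4);  λ_3+ρ ↦ (1, 7);  λ_4+ρ ↦ (2, 4);  λ_5+ρ ↦ (1, 7);  λ_6+ρ ↦ (2, 11);  λ_7+ρ ↦ (2, 4);  λ_8+ρ ↦ (2, 4);  λ_9+ρ ↦ (2, 3);  λ_10+ρ ↦ (1, 7);  λ_11+ρ ↦ (2, 4);  λ_12+ρ ↦ (8, 2);  λ_13+ρ ↦ (2, 3)

Linkage partition of the 13 weights (5 classes, p=13):

[[1, 6], [2, 4, 7, 8, 11], [3, 5, 10], [9, 13], [12]]


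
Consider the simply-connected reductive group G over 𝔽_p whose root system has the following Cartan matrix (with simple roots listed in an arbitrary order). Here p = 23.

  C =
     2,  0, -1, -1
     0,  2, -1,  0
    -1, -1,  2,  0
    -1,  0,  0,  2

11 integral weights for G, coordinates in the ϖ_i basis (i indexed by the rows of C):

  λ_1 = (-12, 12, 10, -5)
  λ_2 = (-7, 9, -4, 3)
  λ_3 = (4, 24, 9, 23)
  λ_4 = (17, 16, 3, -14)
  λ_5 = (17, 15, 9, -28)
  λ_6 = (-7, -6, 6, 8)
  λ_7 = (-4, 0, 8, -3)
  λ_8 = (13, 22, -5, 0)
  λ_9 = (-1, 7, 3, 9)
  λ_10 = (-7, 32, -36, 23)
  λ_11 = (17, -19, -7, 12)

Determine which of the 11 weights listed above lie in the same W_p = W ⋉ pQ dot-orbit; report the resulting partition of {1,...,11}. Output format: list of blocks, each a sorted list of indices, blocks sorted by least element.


C ↔ A_4 under row/col permutation; |W(A_4)| = 120.

Each λ_j+ρ reduced to Ā_23; 4-tuples below use C's row order:

  1: (0, 8, 4, 10);  2: (2, 1, 4, 3);  3: (5, 2, 10, 1);  4: (2, 1, 4, 3);  5: (2, 1, 4, 3);  6: (2, 1, 4, 3);  7: (2, 1, 4, 3);  8: (0, 8, 4, 10);  9: (0, 8, 4, 10);  10: (5, 2, 10, 1);  11: (5, 2, 10, 1)

Partition of {1..11} into 3 W_23-dot-orbits:

[[1, 8, 9], [2, 4, 5, 6, 7], [3, 10, 11]]


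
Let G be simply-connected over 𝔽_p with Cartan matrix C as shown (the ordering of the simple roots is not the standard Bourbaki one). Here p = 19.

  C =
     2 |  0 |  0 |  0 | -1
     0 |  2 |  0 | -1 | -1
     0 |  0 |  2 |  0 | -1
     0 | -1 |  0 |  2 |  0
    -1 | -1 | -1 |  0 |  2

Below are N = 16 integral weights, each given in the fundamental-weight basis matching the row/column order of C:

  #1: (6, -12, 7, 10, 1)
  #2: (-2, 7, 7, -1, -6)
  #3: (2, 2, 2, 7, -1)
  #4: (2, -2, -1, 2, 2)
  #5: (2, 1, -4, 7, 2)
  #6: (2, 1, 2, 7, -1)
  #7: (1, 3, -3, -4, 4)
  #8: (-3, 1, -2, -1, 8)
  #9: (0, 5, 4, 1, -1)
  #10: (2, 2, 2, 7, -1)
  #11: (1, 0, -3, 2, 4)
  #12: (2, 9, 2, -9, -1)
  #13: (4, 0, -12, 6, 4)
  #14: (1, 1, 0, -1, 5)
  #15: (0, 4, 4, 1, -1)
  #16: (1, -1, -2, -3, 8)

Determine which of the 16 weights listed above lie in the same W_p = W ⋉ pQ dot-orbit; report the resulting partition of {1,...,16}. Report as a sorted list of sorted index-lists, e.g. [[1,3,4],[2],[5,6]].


Root system D_5: the 5×5 matrix C matches after relabeling.

Each λ_j+ρ reduced to Ā_19; 5-tuples below use C's row order:

  1: (2, 2, 1, 0, 6);  2: (5, 2, 2, 0, 1);  3: (3, 2, 3, 8, 0);  4: (3, 1, 0, 2, 2);  5: (3, 2, 3, 8, 0);  6: (3, 2, 3, 8, 0);  7: (2, 1, 2, 3, 3);  8: (2, 2, 1, 0, 6);  9: (1, 5, 5, 2, 0);  10: (3, 2, 3, 8, 0);  11: (2, 1, 2, 3, 3);  12: (3, 2, 3, 8, 0);  13: (1, 5, 5, 2, 0);  14: (2, 2, 1, 0, 6);  15: (1, 5, 5, 2, 0);  16: (2, 2, 1, 0, 6)

Grouping the 16 weights by Ā_19-representative: 6 linkage classes.

[[1, 8, 14, 16], [2], [3, 5, 6, 10, 12], [4], [7, 11], [9, 13, 15]]


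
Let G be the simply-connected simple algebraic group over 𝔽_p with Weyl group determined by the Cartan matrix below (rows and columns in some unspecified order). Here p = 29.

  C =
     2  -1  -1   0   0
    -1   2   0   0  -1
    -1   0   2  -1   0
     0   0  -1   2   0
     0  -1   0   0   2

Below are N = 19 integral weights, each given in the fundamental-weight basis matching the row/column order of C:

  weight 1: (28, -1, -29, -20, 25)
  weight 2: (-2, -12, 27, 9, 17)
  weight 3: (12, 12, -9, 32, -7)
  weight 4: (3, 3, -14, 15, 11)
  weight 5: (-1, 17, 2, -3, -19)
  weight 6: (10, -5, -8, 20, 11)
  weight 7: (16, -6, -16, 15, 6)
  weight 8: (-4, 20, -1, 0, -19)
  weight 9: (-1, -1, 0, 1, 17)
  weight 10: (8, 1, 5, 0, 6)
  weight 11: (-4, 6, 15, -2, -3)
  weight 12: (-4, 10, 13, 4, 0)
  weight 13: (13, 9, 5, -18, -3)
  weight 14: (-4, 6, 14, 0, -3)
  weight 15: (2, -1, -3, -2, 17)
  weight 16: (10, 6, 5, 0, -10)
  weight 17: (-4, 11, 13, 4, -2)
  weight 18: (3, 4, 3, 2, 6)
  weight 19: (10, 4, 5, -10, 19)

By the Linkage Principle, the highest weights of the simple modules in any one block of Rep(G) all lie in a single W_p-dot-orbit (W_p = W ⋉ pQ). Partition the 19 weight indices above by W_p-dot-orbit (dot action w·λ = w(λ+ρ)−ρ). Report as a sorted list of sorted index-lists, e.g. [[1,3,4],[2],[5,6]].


Cartan matrix: type A_5 (|W|=720); un-permuting the 5 rows.

λ_j+ρ reflected into Ā_29 (⟨·,θ^∨⟩≤29); 5-tuples as given:

  1: (0, 0, 1, 2, 18);  2: (3, 8, 11, 5, 1);  3: (4, 5, 4, 3, 7);  4: (4, 5, 4, 3, 7);  5: (0, 0, 1, 2, 18);  6: (0, 4, 7, 10, 4);  7: (3, 2, 12, 1, 2);  8: (0, 0, 1, 2, 18);  9: (0, 0, 1, 2, 18);  10: (9, 2, 6, 1, 7);  11: (3, 2, 12, 1, 2);  12: (3, 8, 11, 5, 1);  13: (3, 8, 11, 5, 1);  14: (3, 2, 12, 1, 2);  15: (0, 0, 1, 2, 18);  16: (9, 2, 6, 1, 7);  17: (3, 8, 11, 5, 1);  18: (4, 5, 4, 3, 7);  19: (4, 5, 4, 3, 7)

Partition of {1..19} into 6 W_29-dot-orbits:

[[1, 5, 8, 9, 15], [2, 12, 13, 17], [3, 4, 18, 19], [6], [7, 11, 14], [10, 16]]


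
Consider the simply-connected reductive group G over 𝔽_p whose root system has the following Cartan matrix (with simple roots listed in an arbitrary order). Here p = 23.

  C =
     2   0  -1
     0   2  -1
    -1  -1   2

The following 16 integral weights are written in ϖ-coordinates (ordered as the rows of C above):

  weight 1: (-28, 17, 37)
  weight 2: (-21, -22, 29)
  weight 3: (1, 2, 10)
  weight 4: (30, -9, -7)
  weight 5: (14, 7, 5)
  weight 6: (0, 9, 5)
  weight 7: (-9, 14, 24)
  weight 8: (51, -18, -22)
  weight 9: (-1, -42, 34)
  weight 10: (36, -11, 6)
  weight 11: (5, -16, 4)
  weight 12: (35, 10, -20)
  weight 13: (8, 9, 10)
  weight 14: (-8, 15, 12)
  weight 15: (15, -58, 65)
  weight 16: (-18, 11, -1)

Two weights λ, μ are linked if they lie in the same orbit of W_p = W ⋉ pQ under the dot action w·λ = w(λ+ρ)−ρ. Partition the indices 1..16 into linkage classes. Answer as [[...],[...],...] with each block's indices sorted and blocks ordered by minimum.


Dynkin diagram of C (from the 4 off-diagonal −1 entries): A_3.

Each λ_j+ρ reduced to Ā_23; 3-tuples below use C's row order:

  [1] (4, 5, 6) · [2] (2, 3, 11) · [3] (2, 3, 11) · [4] (9, 2, 6) · [5] (9, 2, 6) · [6] (1, 10, 6) · [7] (9, 2, 6) · [8] (9, 2, 6) · [9] (0, 5, 12) · [10] (2, 3, 11) · [11] (4, 5, 6) · [12] (4, 5, 6) · [13] (2, 3, 11) · [14] (1, 10, 6) · [15] (2, 3, 11) · [16] (0, 5, 12)

Linkage partition of the 16 weights (5 classes, p=23):

[[1, 11, 12], [2, 3, 10, 13, 15], [4, 5, 7, 8], [6, 14], [9, 16]]


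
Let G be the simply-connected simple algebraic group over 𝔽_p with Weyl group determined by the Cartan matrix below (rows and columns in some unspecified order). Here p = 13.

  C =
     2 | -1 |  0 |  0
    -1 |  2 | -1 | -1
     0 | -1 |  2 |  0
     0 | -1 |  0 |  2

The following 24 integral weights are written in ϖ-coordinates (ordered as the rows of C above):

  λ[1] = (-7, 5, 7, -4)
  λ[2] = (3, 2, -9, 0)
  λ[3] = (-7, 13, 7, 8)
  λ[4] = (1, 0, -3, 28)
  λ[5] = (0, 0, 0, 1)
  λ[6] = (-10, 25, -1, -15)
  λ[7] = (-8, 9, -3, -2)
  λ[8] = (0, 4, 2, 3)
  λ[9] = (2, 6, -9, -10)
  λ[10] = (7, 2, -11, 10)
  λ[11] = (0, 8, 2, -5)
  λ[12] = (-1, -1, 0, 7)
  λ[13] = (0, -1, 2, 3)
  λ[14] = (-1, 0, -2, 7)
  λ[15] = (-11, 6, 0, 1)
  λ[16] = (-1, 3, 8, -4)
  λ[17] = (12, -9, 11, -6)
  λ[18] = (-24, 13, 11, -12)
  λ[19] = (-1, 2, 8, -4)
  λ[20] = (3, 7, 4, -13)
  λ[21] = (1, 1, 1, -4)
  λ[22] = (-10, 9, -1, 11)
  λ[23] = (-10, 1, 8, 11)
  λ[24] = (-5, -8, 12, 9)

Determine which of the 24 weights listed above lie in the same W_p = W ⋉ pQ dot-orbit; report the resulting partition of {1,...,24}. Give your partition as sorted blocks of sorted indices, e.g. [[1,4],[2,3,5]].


C ↔ D_4 under row/col permutation; |W(D_4)| = 192.

W_13-reps of the 24 weights in Ā_13 (same 4-coord order as C):

  λ_1 → (3, 2, 5, 0)
  λ_2 → (1, 0, 3, 4)
  λ_3 → (1, 0, 3, 4)
  λ_4 → (1, 1, 1, 2)
  λ_5 → (1, 1, 1, 2)
  λ_6 → (0, 0, 9, 3)
  λ_7 → (7, 0, 2, 1)
  λ_8 → (1, 0, 3, 4)
  λ_9 → (7, 0, 2, 1)
  λ_10 → (1, 1, 1, 2)
  λ_11 → (1, 0, 3, 4)
  λ_12 → (0, 0, 1, 8)
  λ_13 → (1, 0, 3, 4)
  λ_14 → (0, 0, 1, 8)
  λ_15 → (7, 0, 2, 1)
  λ_16 → (0, 0, 9, 3)
  λ_17 → (0, 0, 1, 8)
  λ_18 → (7, 0, 2, 1)
  λ_19 → (0, 0, 9, 3)
  λ_20 → (0, 0, 1, 8)
  λ_21 → (1, 1, 1, 2)
  λ_22 → (0, 0, 9, 3)
  λ_23 → (1, 1, 1, 2)
  λ_24 → (7, 0, 2, 1)

Grouping the 24 weights by Ā_13-representative: 6 linkage classes.

[[1], [2, 3, 8, 11, 13], [4, 5, 10, 21, 23], [6, 16, 19, 22], [7, 9, 15, 18, 24], [12, 14, 17, 20]]


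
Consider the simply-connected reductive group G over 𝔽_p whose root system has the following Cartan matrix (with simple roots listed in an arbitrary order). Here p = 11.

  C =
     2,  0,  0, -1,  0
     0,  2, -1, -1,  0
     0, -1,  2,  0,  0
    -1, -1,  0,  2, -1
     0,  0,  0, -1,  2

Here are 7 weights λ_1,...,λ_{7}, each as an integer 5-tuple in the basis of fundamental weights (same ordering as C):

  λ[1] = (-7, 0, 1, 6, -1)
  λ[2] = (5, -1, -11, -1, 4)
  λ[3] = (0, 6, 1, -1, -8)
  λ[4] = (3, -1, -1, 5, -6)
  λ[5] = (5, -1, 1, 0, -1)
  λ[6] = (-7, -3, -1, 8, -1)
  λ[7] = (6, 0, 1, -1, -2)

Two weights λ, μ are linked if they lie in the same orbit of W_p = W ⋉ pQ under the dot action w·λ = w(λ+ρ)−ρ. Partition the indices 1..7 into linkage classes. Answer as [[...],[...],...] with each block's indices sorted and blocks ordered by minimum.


Root system D_5: the 5×5 matrix C matches after relabeling.

W_11-reps of the 7 weights in Ā_11 (same 5-coord order as C):

  λ_1 → (6, 0, 2, 1, 0) · λ_2 → (4, 0, 0, 1, 5) · λ_3 → (6, 0, 2, 1, 0) · λ_4 → (4, 0, 0, 1, 5) · λ_5 → (6, 0, 2, 1, 0) · λ_6 → (6, 0, 2, 1, 0) · λ_7 → (6, 0, 2, 1, 0)

Partition of {1..7} into 2 W_11-dot-orbits:

[[1, 3, 5, 6, 7], [2, 4]]


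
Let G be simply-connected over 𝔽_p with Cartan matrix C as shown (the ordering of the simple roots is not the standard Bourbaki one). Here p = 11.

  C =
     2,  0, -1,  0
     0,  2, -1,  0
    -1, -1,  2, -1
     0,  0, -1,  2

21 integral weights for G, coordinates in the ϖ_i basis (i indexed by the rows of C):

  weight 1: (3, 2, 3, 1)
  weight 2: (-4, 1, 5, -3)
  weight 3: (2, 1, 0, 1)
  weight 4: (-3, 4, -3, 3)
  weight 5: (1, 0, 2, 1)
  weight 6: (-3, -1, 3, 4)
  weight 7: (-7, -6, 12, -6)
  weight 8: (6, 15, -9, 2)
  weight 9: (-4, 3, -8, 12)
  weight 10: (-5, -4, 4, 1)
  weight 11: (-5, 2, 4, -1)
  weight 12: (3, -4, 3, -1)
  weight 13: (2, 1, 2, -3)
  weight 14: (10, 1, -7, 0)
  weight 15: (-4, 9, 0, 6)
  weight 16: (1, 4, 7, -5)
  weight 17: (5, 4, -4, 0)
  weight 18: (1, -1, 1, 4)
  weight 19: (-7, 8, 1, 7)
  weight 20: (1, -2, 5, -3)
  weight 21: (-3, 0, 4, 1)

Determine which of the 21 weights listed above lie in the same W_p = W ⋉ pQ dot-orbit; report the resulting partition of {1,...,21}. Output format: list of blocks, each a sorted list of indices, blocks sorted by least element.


Root system D_4: the 4×4 matrix C matches after relabeling.

Each λ_j+ρ reduced to Ā_11; 4-tuples below use C's row order:

  λ_1 → (2, 1, 2, 0);  λ_2 → (3, 2, 1, 2);  λ_3 → (3, 2, 1, 2);  λ_4 → (2, 1, 2, 0);  λ_5 → (2, 1, 3, 2);  λ_6 → (2, 0, 2, 5);  λ_7 → (3, 2, 1, 2);  λ_8 → (4, 3, 1, 0);  λ_9 → (4, 3, 1, 0);  λ_10 → (2, 1, 2, 0);  λ_11 → (4, 3, 1, 0);  λ_12 → (4, 3, 1, 0);  λ_13 → (3, 2, 1, 2);  λ_14 → (2, 1, 3, 2);  λ_15 → (4, 3, 1, 0);  λ_16 → (2, 1, 2, 0);  λ_17 → (3, 2, 1, 2);  λ_18 → (2, 0, 2, 5);  λ_19 → (2, 1, 2, 0);  λ_20 → (2, 1, 3, 2);  λ_21 → (2, 1, 3, 2)

Linkage partition of the 21 weights (5 classes, p=11):

[[1, 4, 10, 16, 19], [2, 3, 7, 13, 17], [5, 14, 20, 21], [6, 18], [8, 9, 11, 12, 15]]


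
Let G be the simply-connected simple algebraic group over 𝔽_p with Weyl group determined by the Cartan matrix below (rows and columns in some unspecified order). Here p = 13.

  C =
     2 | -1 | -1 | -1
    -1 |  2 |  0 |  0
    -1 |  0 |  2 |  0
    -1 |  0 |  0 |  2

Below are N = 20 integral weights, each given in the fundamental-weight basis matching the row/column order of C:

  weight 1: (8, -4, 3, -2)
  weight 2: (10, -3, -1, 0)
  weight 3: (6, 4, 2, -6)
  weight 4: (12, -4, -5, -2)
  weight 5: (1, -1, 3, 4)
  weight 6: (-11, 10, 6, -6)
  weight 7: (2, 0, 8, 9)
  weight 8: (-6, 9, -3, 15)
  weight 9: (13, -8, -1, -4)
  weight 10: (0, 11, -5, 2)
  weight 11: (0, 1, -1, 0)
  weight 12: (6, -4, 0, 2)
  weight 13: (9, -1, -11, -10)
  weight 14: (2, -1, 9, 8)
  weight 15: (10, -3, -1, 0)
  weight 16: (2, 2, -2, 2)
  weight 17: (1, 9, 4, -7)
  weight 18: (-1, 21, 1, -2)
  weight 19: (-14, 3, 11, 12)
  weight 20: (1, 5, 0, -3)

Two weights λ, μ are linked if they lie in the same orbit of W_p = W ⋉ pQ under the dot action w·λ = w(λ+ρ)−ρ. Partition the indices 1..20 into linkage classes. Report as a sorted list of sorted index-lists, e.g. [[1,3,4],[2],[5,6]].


Dynkin diagram of C (from the 6 off-diagonal −1 entries): D_4.

Each λ_j+ρ reduced to Ā_13; 4-tuples below use C's row order:

  1: (0, 3, 4, 1);  2: (1, 2, 0, 1);  3: (2, 3, 1, 3);  4: (0, 3, 4, 1);  5: (2, 0, 4, 5);  6: (2, 3, 1, 3);  7: (0, 9, 1, 0);  8: (2, 3, 1, 3);  9: (0, 6, 1, 2);  10: (0, 9, 1, 0);  11: (1, 2, 0, 1);  12: (2, 3, 1, 3);  13: (0, 9, 1, 0);  14: (0, 9, 1, 0);  15: (1, 2, 0, 1);  16: (2, 3, 1, 3);  17: (0, 6, 1, 2);  18: (1, 2, 0, 1);  19: (0, 9, 1, 0);  20: (0, 6, 1, 2)

Linkage partition of the 20 weights (6 classes, p=13):

[[1, 4], [2, 11, 15, 18], [3, 6, 8, 12, 16], [5], [7, 10, 13, 14, 19], [9, 17, 20]]


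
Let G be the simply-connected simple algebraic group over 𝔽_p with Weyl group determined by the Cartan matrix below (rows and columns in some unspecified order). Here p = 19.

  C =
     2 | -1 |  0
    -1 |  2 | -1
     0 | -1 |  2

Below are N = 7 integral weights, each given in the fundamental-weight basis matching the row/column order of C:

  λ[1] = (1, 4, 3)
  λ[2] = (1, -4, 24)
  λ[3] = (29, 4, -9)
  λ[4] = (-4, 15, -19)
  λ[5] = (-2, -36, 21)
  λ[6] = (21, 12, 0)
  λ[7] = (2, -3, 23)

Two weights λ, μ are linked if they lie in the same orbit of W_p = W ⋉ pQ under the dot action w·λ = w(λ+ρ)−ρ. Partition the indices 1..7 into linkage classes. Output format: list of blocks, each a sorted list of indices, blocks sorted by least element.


Root system A_3: the 3×3 matrix C matches after relabeling.

Folding the 7 weights λ_j+ρ into Ā_19 (reps in the given 3-coord order):

  [1] (2, 5, 4)
  [2] (2, 3, 13)
  [3] (3, 8, 3)
  [4] (2, 3, 13)
  [5] (2, 3, 13)
  [6] (2, 3, 13)
  [7] (2, 3, 13)

Linkage partition of the 7 weights (3 classes, p=19):

[[1], [2, 4, 5, 6, 7], [3]]


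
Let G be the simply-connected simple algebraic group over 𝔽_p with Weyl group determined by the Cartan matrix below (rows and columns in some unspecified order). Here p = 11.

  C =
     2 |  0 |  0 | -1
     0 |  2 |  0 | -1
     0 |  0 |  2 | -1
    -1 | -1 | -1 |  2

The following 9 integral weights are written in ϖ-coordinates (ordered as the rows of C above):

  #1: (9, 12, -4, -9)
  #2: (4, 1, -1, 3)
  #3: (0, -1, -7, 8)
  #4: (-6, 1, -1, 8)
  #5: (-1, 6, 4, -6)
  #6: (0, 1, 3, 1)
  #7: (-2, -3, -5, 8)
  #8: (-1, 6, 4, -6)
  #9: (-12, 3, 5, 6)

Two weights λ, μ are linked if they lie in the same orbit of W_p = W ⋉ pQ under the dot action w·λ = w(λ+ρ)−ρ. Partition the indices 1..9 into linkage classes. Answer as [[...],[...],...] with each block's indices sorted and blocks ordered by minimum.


Dynkin diagram of C (from the 6 off-diagonal −1 entries): D_4.

W_11-reps of the 9 weights in Ā_11 (same 4-coord order as C):

  λ_1 → (1, 0, 6, 1);  λ_2 → (5, 2, 0, 0);  λ_3 → (1, 0, 6, 1);  λ_4 → (5, 2, 0, 0);  λ_5 → (5, 2, 0, 0);  λ_6 → (1, 2, 4, 2);  λ_7 → (1, 2, 4, 2);  λ_8 → (5, 2, 0, 0);  λ_9 → (5, 2, 0, 0)

Partition of {1..9} into 3 W_11-dot-orbits:

[[1, 3], [2, 4, 5, 8, 9], [6, 7]]


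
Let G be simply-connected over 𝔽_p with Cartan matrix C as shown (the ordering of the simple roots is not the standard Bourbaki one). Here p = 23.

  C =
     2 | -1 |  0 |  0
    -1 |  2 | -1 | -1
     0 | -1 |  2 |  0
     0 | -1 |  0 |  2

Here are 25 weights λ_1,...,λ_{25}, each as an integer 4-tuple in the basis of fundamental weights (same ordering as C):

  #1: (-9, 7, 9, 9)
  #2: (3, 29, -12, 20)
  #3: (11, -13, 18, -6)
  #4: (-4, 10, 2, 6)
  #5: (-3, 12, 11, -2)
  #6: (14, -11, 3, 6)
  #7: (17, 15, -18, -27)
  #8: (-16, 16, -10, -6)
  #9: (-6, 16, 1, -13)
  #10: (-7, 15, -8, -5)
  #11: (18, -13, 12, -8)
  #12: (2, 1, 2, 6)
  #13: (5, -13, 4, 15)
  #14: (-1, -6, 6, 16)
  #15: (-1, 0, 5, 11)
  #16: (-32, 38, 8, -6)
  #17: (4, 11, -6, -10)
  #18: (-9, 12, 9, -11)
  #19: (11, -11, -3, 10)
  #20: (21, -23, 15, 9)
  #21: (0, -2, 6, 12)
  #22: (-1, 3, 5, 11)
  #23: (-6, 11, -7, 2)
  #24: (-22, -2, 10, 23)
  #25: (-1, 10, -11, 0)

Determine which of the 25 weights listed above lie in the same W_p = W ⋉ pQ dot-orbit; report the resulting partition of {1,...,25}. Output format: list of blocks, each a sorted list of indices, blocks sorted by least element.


Root system D_4: the 4×4 matrix C matches after relabeling.

Folding the 25 weights λ_j+ρ into Ā_23 (reps in the given 4-coord order):

  λ_1 → (3, 5, 5, 5);  λ_2 → (5, 0, 2, 12);  λ_3 → (5, 0, 2, 12);  λ_4 → (3, 2, 3, 7);  λ_5 → (0, 1, 10, 1);  λ_6 → (5, 1, 6, 3);  λ_7 → (5, 1, 6, 3);  λ_8 → (3, 2, 3, 7);  λ_9 → (5, 0, 2, 12);  λ_10 → (5, 1, 6, 3);  λ_11 → (0, 1, 6, 12);  λ_12 → (3, 2, 3, 7);  λ_13 → (5, 1, 6, 3);  λ_14 → (5, 0, 2, 12);  λ_15 → (0, 1, 6, 12);  λ_16 → (3, 2, 3, 7);  λ_17 → (3, 2, 3, 7);  λ_18 → (3, 5, 5, 5);  λ_19 → (0, 1, 10, 1);  λ_20 → (0, 1, 6, 12);  λ_21 → (0, 1, 6, 12);  λ_22 → (0, 1, 6, 12);  λ_23 → (5, 1, 6, 3);  λ_24 → (0, 1, 10, 1);  λ_25 → (0, 1, 10, 1)

These 25 weights hit 6 W_23-dot-orbits; sizes (2, 4, 5, 4, 5, 5):

[[1, 18], [2, 3, 9, 14], [4, 8, 12, 16, 17], [5, 19, 24, 25], [6, 7, 10, 13, 23], [11, 15, 20, 21, 22]]
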